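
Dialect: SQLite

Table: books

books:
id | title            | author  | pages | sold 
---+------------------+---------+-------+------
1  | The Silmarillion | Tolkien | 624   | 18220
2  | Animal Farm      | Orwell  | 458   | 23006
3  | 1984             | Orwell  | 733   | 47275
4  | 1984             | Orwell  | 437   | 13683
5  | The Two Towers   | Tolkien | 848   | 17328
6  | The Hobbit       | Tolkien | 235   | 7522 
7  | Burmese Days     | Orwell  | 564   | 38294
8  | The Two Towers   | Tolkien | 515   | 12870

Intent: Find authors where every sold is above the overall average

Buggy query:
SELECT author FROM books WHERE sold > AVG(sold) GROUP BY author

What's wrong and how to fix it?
Bug: AVG() is an aggregate; it can't sit directly in WHERE

Fix: Use a subquery for AVG and a HAVING MIN(...) filter so the condition holds for every row in the group

Corrected query:
SELECT author FROM books GROUP BY author HAVING MIN(sold) > (SELECT AVG(sold) FROM books)

Result:
(no rows)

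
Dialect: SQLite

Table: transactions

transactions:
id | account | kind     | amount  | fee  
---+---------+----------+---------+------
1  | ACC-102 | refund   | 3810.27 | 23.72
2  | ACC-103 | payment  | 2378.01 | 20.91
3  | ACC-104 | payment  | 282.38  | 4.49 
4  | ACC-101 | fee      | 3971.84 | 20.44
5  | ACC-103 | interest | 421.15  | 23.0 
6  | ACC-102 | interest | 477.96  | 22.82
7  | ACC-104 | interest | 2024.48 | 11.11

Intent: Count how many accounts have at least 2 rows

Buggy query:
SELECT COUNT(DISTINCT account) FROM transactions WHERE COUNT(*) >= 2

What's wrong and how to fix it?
Bug: WHERE filters individual rows, not groups, so a group-level COUNT is invalid there

Fix: Use a subquery that GROUPs and filters with HAVING, then count its rows

Corrected query:
SELECT COUNT(*) FROM (SELECT account FROM transactions GROUP BY account HAVING COUNT(*) >= 2)

Result:
COUNT(*)
--------
3       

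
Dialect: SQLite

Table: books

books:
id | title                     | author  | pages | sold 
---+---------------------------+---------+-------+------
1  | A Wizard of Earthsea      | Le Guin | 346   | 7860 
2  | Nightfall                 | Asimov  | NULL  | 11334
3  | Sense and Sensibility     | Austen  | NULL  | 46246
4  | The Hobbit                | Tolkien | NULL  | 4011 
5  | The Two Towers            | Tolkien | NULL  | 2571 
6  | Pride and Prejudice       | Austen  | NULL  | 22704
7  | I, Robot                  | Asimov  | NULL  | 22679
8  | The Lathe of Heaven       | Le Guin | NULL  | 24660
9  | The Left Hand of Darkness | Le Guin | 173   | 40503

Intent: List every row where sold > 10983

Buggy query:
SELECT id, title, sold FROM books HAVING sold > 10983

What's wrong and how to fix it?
Bug: This is a non-aggregate query (no GROUP BY, no aggregates), so in SQLite the HAVING clause is invalid here; a row-level condition belongs in WHERE

Fix: Replace HAVING with WHERE since the condition applies to individual rows

Corrected query:
SELECT id, title, sold FROM books WHERE sold > 10983

Result:
id | title                     | sold 
---+---------------------------+------
2  | Nightfall                 | 11334
3  | Sense and Sensibility     | 46246
6  | Pride and Prejudice       | 22704
7  | I, Robot                  | 22679
8  | The Lathe of Heaven       | 24660
9  | The Left Hand of Darkness | 40503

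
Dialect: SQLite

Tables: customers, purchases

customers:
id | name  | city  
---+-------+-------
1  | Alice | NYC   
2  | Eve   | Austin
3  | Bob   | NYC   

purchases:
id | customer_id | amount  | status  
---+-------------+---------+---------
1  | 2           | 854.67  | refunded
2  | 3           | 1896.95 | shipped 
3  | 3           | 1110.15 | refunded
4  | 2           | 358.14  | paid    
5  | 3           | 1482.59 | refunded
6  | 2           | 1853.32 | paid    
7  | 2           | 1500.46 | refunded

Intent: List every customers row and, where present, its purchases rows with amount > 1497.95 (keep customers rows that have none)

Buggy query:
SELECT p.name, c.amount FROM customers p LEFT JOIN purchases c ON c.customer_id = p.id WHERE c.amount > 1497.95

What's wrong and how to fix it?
Bug: Filtering c.amount in WHERE discards the NULL rows produced by LEFT JOIN, turning it into an inner join

Fix: Move the right-table condition into the ON clause so unmatched parents are kept

Corrected query:
SELECT p.name, c.amount FROM customers p LEFT JOIN purchases c ON c.customer_id = p.id AND c.amount > 1497.95

Result:
name  | amount 
------+--------
Alice | NULL   
Eve   | 1500.46
Eve   | 1853.32
Bob   | 1896.95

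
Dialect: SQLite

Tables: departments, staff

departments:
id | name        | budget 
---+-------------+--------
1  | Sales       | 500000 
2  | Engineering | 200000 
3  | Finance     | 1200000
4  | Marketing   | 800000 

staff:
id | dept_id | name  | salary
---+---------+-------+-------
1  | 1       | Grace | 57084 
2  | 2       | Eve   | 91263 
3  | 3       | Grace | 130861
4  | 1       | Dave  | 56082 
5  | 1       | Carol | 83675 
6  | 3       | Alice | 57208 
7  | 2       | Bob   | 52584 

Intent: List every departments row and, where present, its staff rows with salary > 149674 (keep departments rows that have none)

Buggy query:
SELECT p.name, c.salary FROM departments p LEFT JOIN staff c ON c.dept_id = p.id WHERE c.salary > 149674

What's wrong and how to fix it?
Bug: A WHERE condition on the right-hand table after LEFT JOIN drops unmatched parents

Fix: Move the right-table condition into the ON clause so unmatched parents are kept

Corrected query:
SELECT p.name, c.salary FROM departments p LEFT JOIN staff c ON c.dept_id = p.id AND c.salary > 149674

Result:
name        | salary
------------+-------
Sales       | NULL  
Engineering | NULL  
Finance     | NULL  
Marketing   | NULL  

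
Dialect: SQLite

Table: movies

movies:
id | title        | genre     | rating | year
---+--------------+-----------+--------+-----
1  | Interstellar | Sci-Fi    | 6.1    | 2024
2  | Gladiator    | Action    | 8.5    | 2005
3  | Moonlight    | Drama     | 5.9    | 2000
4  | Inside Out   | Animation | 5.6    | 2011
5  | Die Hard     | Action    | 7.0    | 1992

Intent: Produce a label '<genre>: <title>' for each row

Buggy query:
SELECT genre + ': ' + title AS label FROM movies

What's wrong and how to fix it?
Bug: SQLite uses || for string concatenation; + coerces text to numbers (yielding 0)

Fix: Use the || operator for string concatenation

Corrected query:
SELECT genre || ': ' || title AS label FROM movies

Result:
label                
---------------------
Sci-Fi: Interstellar 
Action: Gladiator    
Drama: Moonlight     
Animation: Inside Out
Action: Die Hard     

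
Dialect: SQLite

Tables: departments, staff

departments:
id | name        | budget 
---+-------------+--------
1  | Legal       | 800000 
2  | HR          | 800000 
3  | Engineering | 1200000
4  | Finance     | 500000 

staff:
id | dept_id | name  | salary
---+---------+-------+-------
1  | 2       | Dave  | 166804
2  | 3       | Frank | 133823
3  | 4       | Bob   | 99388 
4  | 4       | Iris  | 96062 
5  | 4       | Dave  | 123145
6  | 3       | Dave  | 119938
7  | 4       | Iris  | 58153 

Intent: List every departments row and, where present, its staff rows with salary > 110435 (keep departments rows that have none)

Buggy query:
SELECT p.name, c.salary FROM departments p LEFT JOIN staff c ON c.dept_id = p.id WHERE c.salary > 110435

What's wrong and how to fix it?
Bug: Filtering c.salary in WHERE discards the NULL rows produced by LEFT JOIN, turning it into an inner join

Fix: Move the right-table condition into the ON clause so unmatched parents are kept

Corrected query:
SELECT p.name, c.salary FROM departments p LEFT JOIN staff c ON c.dept_id = p.id AND c.salary > 110435

Result:
name        | salary
------------+-------
Legal       | NULL  
HR          | 166804
Engineering | 119938
Engineering | 133823
Finance     | 123145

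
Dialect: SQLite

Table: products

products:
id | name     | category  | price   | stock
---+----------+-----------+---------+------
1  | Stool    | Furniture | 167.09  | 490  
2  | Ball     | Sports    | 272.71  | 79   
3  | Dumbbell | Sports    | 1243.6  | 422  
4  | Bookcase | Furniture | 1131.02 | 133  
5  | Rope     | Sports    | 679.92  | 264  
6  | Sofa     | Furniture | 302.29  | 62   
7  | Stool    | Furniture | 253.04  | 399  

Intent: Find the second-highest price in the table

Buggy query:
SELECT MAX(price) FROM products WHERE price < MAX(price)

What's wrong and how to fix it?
Bug: MAX(price) on the right of the comparison is an aggregate-in-WHERE error

Fix: Put the inner MAX in a scalar subquery

Corrected query:
SELECT MAX(price) FROM products WHERE price < (SELECT MAX(price) FROM products)

Result:
MAX(price)
----------
1131.02   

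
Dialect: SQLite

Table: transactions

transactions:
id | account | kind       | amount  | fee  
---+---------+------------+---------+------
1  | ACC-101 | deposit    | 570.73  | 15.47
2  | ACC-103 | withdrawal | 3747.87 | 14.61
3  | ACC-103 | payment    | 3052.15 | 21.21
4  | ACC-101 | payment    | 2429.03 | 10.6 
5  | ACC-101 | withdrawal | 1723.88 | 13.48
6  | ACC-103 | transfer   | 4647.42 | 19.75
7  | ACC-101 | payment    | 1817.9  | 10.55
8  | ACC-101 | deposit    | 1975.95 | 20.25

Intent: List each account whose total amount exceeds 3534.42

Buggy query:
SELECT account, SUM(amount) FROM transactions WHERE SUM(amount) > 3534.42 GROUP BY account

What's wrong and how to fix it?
Bug: Aggregate functions cannot appear in a WHERE clause

Fix: Use HAVING (which filters groups after aggregation) instead of WHERE

Corrected query:
SELECT account, SUM(amount) FROM transactions GROUP BY account HAVING SUM(amount) > 3534.42

Result:
account | SUM(amount)
--------+------------
ACC-101 | 8517.49    
ACC-103 | 11447.44   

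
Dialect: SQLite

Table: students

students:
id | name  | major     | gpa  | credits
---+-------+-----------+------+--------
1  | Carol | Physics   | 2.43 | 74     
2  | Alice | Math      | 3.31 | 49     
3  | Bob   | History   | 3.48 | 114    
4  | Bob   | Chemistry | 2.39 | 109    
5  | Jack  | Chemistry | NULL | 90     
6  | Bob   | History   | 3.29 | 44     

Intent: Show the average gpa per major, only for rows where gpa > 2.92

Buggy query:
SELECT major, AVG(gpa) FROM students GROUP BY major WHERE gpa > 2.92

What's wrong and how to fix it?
Bug: WHERE cannot follow GROUP BY

Fix: Move the WHERE clause before GROUP BY

Corrected query:
SELECT major, AVG(gpa) FROM students WHERE gpa > 2.92 GROUP BY major

Result:
major   | AVG(gpa)
--------+---------
History | 3.385   
Math    | 3.31    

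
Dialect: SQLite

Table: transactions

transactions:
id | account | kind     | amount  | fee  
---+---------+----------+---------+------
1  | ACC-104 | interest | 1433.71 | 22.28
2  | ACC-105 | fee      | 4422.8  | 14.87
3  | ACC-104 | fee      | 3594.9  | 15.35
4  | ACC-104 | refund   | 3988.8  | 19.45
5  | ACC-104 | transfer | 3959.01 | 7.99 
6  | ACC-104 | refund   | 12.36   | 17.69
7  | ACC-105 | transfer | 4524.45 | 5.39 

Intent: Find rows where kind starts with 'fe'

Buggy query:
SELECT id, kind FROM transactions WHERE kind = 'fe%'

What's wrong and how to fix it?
Bug: Wildcards only work with LIKE; '=' treats '%' as a literal character

Fix: Use LIKE for wildcard pattern matching

Corrected query:
SELECT id, kind FROM transactions WHERE kind LIKE 'fe%'

Result:
id | kind
---+-----
2  | fee 
3  | fee 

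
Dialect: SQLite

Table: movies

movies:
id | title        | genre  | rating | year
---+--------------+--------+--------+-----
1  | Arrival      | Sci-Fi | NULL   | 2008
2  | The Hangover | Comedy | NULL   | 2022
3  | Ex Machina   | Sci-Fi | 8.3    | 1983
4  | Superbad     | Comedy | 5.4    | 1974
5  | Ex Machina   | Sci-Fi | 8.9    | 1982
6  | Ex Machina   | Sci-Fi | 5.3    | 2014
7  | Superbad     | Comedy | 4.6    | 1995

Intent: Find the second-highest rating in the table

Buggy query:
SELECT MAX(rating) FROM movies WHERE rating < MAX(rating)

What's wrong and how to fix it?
Bug: MAX(rating) on the right of the comparison is an aggregate-in-WHERE error

Fix: Compute the overall MAX in a subquery, then take MAX of rows below it

Corrected query:
SELECT MAX(rating) FROM movies WHERE rating < (SELECT MAX(rating) FROM movies)

Result:
MAX(rating)
-----------
8.3        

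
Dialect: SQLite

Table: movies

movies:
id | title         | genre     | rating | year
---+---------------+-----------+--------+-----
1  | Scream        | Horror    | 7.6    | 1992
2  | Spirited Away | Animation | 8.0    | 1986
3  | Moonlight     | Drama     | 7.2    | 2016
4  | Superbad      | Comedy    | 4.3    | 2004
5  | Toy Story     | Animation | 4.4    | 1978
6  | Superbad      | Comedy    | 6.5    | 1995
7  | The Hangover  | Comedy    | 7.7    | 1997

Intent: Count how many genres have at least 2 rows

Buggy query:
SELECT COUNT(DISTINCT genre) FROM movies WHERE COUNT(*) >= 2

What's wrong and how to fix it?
Bug: WHERE filters individual rows, not groups, so a group-level COUNT is invalid there

Fix: Use a subquery that GROUPs and filters with HAVING, then count its rows

Corrected query:
SELECT COUNT(*) FROM (SELECT genre FROM movies GROUP BY genre HAVING COUNT(*) >= 2)

Result:
COUNT(*)
--------
2       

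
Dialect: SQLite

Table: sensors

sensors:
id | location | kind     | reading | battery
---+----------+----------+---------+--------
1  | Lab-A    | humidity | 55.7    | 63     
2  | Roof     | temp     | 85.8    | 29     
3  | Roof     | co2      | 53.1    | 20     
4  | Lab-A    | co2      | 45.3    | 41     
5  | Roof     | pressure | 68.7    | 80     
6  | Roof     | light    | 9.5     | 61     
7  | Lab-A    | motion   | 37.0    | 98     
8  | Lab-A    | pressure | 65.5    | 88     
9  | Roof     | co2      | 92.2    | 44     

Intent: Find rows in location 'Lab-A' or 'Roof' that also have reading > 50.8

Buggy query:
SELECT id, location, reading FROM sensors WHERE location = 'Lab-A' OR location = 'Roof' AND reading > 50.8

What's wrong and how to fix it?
Bug: AND binds tighter than OR, so this parses as location = 'Lab-A' OR (location = 'Roof' AND reading > 50.8)

Fix: Add parentheses around the OR so the AND applies to both alternatives

Corrected query:
SELECT id, location, reading FROM sensors WHERE (location = 'Lab-A' OR location = 'Roof') AND reading > 50.8

Result:
id | location | reading
---+----------+--------
1  | Lab-A    | 55.7   
2  | Roof     | 85.8   
3  | Roof     | 53.1   
5  | Roof     | 68.7   
8  | Lab-A    | 65.5   
9  | Roof     | 92.2   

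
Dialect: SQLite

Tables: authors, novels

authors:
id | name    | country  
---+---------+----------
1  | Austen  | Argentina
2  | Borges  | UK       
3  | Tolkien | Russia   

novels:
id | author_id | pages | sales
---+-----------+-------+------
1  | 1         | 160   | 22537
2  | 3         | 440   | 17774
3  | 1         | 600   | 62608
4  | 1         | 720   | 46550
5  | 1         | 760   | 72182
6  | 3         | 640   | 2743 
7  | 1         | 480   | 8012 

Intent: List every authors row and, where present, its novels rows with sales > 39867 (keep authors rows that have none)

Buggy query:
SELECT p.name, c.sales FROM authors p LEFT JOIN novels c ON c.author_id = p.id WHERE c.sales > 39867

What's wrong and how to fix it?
Bug: Filtering c.sales in WHERE discards the NULL rows produced by LEFT JOIN, turning it into an inner join

Fix: Put 'c.sales > 39867' in the JOIN's ON clause instead of WHERE

Corrected query:
SELECT p.name, c.sales FROM authors p LEFT JOIN novels c ON c.author_id = p.id AND c.sales > 39867

Result:
name    | sales
--------+------
Austen  | 46550
Austen  | 62608
Austen  | 72182
Borges  | NULL 
Tolkien | NULL 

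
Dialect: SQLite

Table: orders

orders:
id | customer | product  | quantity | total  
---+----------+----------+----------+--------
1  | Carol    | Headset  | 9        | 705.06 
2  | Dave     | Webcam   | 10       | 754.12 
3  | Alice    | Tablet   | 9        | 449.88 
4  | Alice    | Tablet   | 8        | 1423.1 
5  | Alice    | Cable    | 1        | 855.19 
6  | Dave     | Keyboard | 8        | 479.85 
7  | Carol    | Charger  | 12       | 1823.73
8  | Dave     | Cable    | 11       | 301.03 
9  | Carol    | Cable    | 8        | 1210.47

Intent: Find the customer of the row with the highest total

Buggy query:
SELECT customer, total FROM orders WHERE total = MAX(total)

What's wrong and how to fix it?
Bug: MAX(total) is an aggregate and cannot be used directly in WHERE

Fix: Use a subquery: WHERE total = (SELECT MAX(total) FROM orders)

Corrected query:
SELECT customer, total FROM orders WHERE total = (SELECT MAX(total) FROM orders)

Result:
customer | total  
---------+--------
Carol    | 1823.73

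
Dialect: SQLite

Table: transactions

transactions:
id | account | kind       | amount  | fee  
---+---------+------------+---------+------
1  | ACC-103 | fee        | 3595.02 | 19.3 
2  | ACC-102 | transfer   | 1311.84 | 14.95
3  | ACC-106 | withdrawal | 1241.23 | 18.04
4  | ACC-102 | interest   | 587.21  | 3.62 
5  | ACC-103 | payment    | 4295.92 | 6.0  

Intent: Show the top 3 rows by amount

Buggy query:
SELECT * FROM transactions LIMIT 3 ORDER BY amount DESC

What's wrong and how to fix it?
Bug: ORDER BY cannot follow LIMIT; LIMIT is the final clause

Fix: Swap the clauses: ORDER BY first, then LIMIT

Corrected query:
SELECT * FROM transactions ORDER BY amount DESC LIMIT 3

Result:
id | account | kind     | amount  | fee  
---+---------+----------+---------+------
5  | ACC-103 | payment  | 4295.92 | 6    
1  | ACC-103 | fee      | 3595.02 | 19.3 
2  | ACC-102 | transfer | 1311.84 | 14.95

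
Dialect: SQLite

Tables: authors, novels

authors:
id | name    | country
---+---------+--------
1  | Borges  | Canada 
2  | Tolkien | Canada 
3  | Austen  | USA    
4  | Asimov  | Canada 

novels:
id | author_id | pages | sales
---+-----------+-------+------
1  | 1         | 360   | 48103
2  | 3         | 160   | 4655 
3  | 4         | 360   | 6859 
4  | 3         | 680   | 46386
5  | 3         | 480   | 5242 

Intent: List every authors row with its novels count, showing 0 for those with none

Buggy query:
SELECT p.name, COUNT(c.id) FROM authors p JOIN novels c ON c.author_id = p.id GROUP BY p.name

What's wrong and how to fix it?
Bug: INNER JOIN drops authors rows that have no matching novels rows

Fix: Switch to LEFT JOIN to retain unmatched parent rows

Corrected query:
SELECT p.name, COUNT(c.id) FROM authors p LEFT JOIN novels c ON c.author_id = p.id GROUP BY p.name

Result:
name    | COUNT(c.id)
--------+------------
Asimov  | 1          
Austen  | 3          
Borges  | 1          
Tolkien | 0          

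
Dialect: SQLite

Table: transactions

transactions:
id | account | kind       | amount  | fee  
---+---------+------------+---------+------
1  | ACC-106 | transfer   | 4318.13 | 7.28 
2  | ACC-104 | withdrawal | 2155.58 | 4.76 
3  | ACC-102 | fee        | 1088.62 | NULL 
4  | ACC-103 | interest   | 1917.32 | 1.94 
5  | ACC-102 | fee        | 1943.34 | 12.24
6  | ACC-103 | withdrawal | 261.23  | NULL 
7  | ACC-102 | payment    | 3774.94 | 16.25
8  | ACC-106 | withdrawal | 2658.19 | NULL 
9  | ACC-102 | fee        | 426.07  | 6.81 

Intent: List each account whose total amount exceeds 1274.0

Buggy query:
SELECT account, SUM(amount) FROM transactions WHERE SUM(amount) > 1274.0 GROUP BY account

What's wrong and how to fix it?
Bug: WHERE runs before GROUP BY, so aggregates aren't available there

Fix: Use HAVING (which filters groups after aggregation) instead of WHERE

Corrected query:
SELECT account, SUM(amount) FROM transactions GROUP BY account HAVING SUM(amount) > 1274.0

Result:
account | SUM(amount)
--------+------------
ACC-102 | 7232.97    
ACC-103 | 2178.55    
ACC-104 | 2155.58    
ACC-106 | 6976.32    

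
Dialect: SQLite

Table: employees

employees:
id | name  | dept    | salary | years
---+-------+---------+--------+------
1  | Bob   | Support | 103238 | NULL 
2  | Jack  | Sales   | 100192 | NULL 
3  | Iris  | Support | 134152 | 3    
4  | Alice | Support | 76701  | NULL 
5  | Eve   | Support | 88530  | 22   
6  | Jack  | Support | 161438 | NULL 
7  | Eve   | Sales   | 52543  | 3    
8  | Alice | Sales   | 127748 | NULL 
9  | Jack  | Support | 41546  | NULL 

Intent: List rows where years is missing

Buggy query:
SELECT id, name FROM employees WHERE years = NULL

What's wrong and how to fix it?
Bug: Comparing to NULL with '=' never matches; NULL = NULL is unknown, not true

Fix: Replace '= NULL' with 'IS NULL'

Corrected query:
SELECT id, name FROM employees WHERE years IS NULL

Result:
id | name 
---+------
1  | Bob  
2  | Jack 
4  | Alice
6  | Jack 
8  | Alice
9  | Jack 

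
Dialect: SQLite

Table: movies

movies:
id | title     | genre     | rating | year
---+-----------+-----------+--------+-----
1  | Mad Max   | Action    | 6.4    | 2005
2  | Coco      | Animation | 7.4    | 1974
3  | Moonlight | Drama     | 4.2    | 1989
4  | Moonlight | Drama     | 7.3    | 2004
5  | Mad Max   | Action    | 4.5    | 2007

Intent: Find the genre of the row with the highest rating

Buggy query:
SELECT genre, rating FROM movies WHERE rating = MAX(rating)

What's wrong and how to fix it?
Bug: MAX(rating) is an aggregate and cannot be used directly in WHERE

Fix: Use a subquery: WHERE rating = (SELECT MAX(rating) FROM movies)

Corrected query:
SELECT genre, rating FROM movies WHERE rating = (SELECT MAX(rating) FROM movies)

Result:
genre     | rating
----------+-------
Animation | 7.4   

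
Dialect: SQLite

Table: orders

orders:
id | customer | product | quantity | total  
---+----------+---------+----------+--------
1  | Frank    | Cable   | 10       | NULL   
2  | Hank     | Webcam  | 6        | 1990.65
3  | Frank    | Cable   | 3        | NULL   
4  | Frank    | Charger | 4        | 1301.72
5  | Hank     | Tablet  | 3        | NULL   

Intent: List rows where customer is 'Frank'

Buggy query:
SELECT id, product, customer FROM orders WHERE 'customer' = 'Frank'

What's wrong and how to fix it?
Bug: Single quotes denote string literals in SQL; the column name is being compared as a constant string

Fix: Remove the quotes around the column name (or use double quotes for an identifier)

Corrected query:
SELECT id, product, customer FROM orders WHERE customer = 'Frank'

Result:
id | product | customer
---+---------+---------
1  | Cable   | Frank   
3  | Cable   | Frank   
4  | Charger | Frank   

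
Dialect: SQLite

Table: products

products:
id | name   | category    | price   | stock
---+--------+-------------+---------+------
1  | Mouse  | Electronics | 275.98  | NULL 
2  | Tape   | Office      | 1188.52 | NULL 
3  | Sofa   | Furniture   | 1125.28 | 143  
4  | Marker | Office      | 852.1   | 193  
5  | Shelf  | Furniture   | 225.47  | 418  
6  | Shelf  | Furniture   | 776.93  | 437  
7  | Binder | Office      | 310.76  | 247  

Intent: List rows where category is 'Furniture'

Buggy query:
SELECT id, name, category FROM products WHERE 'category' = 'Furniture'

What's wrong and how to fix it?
Bug: 'category' in single quotes is a string literal, not the column; the comparison is literal-vs-literal and never true

Fix: Remove the quotes around the column name (or use double quotes for an identifier)

Corrected query:
SELECT id, name, category FROM products WHERE category = 'Furniture'

Result:
id | name  | category 
---+-------+----------
3  | Sofa  | Furniture
5  | Shelf | Furniture
6  | Shelf | Furniture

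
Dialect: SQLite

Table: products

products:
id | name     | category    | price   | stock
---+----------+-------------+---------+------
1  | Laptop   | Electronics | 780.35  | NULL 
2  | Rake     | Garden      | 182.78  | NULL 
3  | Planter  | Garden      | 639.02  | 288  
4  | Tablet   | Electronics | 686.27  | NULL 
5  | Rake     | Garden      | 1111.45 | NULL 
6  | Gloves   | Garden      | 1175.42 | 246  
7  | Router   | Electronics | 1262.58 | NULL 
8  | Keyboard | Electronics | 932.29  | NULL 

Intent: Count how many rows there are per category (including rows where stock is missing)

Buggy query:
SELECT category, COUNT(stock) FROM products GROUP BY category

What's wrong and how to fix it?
Bug: COUNT(stock) skips NULLs, so groups with missing stock are undercounted

Fix: Use COUNT(*) to count all rows regardless of NULL

Corrected query:
SELECT category, COUNT(*) FROM products GROUP BY category

Result:
category    | COUNT(*)
------------+---------
Electronics | 4       
Garden      | 4       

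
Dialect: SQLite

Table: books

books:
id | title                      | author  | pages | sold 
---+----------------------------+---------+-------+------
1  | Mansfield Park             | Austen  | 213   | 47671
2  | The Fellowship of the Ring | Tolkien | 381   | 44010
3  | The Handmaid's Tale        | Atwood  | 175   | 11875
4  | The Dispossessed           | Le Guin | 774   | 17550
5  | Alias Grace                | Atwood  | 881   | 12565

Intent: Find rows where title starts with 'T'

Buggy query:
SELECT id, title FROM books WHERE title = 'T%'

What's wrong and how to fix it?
Bug: '=' compares the literal string including the % character; pattern matching needs LIKE

Fix: Use LIKE for wildcard pattern matching

Corrected query:
SELECT id, title FROM books WHERE title LIKE 'T%'

Result:
id | title                     
---+---------------------------
2  | The Fellowship of the Ring
3  | The Handmaid's Tale       
4  | The Dispossessed          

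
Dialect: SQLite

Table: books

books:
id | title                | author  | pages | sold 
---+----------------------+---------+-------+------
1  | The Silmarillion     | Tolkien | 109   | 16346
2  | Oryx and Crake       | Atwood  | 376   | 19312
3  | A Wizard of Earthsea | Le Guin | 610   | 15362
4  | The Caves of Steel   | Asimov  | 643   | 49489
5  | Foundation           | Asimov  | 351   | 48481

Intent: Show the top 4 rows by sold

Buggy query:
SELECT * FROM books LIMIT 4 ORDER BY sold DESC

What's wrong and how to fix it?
Bug: LIMIT must come after ORDER BY

Fix: Sort with ORDER BY, then apply LIMIT

Corrected query:
SELECT * FROM books ORDER BY sold DESC LIMIT 4

Result:
id | title              | author  | pages | sold 
---+--------------------+---------+-------+------
4  | The Caves of Steel | Asimov  | 643   | 49489
5  | Foundation         | Asimov  | 351   | 48481
2  | Oryx and Crake     | Atwood  | 376   | 19312
1  | The Silmarillion   | Tolkien | 109   | 16346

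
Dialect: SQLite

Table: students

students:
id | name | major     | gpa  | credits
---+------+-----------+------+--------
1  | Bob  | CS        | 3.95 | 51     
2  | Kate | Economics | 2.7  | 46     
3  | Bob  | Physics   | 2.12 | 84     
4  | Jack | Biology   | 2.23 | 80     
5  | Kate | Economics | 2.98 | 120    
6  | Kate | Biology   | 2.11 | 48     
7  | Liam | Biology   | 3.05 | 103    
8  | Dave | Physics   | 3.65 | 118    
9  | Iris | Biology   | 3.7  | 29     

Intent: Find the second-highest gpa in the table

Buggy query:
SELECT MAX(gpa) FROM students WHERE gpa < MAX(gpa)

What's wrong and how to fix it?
Bug: The inner MAX is an aggregate inside WHERE, which is not allowed

Fix: Put the inner MAX in a scalar subquery

Corrected query:
SELECT MAX(gpa) FROM students WHERE gpa < (SELECT MAX(gpa) FROM students)

Result:
MAX(gpa)
--------
3.7     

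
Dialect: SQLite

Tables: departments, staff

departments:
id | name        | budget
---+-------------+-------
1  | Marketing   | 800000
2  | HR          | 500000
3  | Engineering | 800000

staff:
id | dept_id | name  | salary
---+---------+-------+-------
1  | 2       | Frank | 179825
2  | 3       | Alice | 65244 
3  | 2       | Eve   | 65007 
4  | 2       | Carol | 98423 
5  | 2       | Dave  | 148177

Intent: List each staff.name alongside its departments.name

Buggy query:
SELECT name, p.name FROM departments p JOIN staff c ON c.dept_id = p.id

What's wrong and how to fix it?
Bug: 'name' exists in both joined tables, so the database can't tell which one is meant

Fix: Prefix ambiguous columns with the table alias

Corrected query:
SELECT c.name, p.name FROM departments p JOIN staff c ON c.dept_id = p.id

Result:
name  | name       
------+------------
Frank | HR         
Alice | Engineering
Eve   | HR         
Carol | HR         
Dave  | HR         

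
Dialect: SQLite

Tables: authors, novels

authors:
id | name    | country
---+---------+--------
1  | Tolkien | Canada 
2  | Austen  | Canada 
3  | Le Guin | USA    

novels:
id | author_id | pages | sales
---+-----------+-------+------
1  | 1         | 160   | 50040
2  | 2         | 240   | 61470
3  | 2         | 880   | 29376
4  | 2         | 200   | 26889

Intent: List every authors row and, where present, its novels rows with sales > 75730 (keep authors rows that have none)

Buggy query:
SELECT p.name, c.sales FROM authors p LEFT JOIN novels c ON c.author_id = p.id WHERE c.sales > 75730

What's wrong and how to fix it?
Bug: Filtering c.sales in WHERE discards the NULL rows produced by LEFT JOIN, turning it into an inner join

Fix: Move the right-table condition into the ON clause so unmatched parents are kept

Corrected query:
SELECT p.name, c.sales FROM authors p LEFT JOIN novels c ON c.author_id = p.id AND c.sales > 75730

Result:
name    | sales
--------+------
Tolkien | NULL 
Austen  | NULL 
Le Guin | NULL 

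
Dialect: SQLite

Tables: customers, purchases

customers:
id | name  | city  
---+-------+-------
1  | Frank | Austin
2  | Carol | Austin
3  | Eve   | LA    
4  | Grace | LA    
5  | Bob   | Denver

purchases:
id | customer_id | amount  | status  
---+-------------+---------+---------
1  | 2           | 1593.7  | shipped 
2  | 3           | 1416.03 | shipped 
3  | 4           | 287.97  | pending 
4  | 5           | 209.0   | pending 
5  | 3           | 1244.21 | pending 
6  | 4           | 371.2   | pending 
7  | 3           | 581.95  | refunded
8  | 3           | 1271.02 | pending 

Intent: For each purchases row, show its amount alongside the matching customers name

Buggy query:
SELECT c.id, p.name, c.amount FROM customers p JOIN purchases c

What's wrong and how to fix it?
Bug: JOIN with no ON clause produces a cartesian product; every purchases row pairs with every customers row

Fix: Specify the join condition linking the foreign key to the parent id

Corrected query:
SELECT c.id, p.name, c.amount FROM customers p JOIN purchases c ON c.customer_id = p.id

Result:
id | name  | amount 
---+-------+--------
1  | Carol | 1593.7 
2  | Eve   | 1416.03
3  | Grace | 287.97 
4  | Bob   | 209    
5  | Eve   | 1244.21
6  | Grace | 371.2  
7  | Eve   | 581.95 
8  | Eve   | 1271.02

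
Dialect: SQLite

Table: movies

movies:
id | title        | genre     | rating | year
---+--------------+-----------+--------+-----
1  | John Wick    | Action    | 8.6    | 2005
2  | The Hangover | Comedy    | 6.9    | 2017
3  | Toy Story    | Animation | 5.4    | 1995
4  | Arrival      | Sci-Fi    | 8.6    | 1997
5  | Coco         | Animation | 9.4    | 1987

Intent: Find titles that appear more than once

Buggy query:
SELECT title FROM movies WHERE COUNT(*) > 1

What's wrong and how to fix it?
Bug: WHERE can't reference COUNT(*); aggregates are computed after WHERE

Fix: GROUP BY title, then filter groups with HAVING COUNT(*) > 1

Corrected query:
SELECT title FROM movies GROUP BY title HAVING COUNT(*) > 1

Result:
(no rows)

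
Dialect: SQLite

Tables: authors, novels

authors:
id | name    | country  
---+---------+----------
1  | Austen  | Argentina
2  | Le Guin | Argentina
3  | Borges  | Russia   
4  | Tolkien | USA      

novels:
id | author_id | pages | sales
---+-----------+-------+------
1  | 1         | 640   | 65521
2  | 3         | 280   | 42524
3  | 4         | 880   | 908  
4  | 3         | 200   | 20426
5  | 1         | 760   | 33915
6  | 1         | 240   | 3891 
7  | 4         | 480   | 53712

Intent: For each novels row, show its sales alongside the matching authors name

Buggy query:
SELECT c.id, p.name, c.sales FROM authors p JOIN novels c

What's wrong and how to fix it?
Bug: Missing join condition: each novels row is matched to all authors rows instead of just its own

Fix: Add ON c.author_id = p.id to the JOIN

Corrected query:
SELECT c.id, p.name, c.sales FROM authors p JOIN novels c ON c.author_id = p.id

Result:
id | name    | sales
---+---------+------
1  | Austen  | 65521
2  | Borges  | 42524
3  | Tolkien | 908  
4  | Borges  | 20426
5  | Austen  | 33915
6  | Austen  | 3891 
7  | Tolkien | 53712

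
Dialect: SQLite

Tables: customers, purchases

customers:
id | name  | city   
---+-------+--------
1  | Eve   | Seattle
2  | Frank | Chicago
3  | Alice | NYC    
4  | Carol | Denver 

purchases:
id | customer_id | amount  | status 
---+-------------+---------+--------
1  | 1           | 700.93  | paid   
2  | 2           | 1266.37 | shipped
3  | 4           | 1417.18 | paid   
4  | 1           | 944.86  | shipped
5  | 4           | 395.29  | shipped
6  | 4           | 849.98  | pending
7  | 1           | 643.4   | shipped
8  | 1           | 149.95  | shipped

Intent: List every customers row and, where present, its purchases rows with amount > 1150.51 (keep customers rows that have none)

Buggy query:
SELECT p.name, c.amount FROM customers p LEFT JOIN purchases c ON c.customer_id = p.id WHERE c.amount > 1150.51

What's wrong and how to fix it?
Bug: A WHERE condition on the right-hand table after LEFT JOIN drops unmatched parents

Fix: Move the right-table condition into the ON clause so unmatched parents are kept

Corrected query:
SELECT p.name, c.amount FROM customers p LEFT JOIN purchases c ON c.customer_id = p.id AND c.amount > 1150.51

Result:
name  | amount 
------+--------
Eve   | NULL   
Frank | 1266.37
Alice | NULL   
Carol | 1417.18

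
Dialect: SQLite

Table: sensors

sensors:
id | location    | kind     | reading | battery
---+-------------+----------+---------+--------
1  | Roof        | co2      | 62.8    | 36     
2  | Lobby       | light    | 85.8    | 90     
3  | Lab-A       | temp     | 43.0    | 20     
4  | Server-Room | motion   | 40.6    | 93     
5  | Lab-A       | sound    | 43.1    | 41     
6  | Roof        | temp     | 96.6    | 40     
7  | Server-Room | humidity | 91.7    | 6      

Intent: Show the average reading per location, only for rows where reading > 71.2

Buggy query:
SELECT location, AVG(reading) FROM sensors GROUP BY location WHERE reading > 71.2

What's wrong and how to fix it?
Bug: Row-level WHERE must come before GROUP BY in the clause order

Fix: Place WHERE between FROM and GROUP BY

Corrected query:
SELECT location, AVG(reading) FROM sensors WHERE reading > 71.2 GROUP BY location

Result:
location    | AVG(reading)
------------+-------------
Lobby       | 85.8        
Roof        | 96.6        
Server-Room | 91.7        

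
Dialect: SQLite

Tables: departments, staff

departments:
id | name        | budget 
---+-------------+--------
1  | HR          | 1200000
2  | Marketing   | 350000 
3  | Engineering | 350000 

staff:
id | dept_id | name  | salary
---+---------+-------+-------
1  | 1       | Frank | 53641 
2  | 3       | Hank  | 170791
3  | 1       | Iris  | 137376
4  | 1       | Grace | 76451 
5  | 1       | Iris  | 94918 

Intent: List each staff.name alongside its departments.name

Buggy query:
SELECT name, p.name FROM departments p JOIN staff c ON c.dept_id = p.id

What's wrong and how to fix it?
Bug: 'name' exists in both joined tables, so the database can't tell which one is meant

Fix: Prefix ambiguous columns with the table alias

Corrected query:
SELECT c.name, p.name FROM departments p JOIN staff c ON c.dept_id = p.id

Result:
name  | name       
------+------------
Frank | HR         
Hank  | Engineering
Iris  | HR         
Grace | HR         
Iris  | HR         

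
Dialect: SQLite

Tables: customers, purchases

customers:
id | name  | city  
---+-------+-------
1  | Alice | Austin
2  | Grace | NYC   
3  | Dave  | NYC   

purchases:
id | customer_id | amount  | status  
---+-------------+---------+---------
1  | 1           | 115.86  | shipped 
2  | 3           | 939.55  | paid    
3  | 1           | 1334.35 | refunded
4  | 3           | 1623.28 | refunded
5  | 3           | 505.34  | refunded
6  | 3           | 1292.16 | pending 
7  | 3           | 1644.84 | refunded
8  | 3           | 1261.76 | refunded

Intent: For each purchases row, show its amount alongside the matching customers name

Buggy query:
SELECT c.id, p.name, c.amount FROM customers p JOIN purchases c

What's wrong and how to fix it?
Bug: JOIN with no ON clause produces a cartesian product; every purchases row pairs with every customers row

Fix: Specify the join condition linking the foreign key to the parent id

Corrected query:
SELECT c.id, p.name, c.amount FROM customers p JOIN purchases c ON c.customer_id = p.id

Result:
id | name  | amount 
---+-------+--------
1  | Alice | 115.86 
2  | Dave  | 939.55 
3  | Alice | 1334.35
4  | Dave  | 1623.28
5  | Dave  | 505.34 
6  | Dave  | 1292.16
7  | Dave  | 1644.84
8  | Dave  | 1261.76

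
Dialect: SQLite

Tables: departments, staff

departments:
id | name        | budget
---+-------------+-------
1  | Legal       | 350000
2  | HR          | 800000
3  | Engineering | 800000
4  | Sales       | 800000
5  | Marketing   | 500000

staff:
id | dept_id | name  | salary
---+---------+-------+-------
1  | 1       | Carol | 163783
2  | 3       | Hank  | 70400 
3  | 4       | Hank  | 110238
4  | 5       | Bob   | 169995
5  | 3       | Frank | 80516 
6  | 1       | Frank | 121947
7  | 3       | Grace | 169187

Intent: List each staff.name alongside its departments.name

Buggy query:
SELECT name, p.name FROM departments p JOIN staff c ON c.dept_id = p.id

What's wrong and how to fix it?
Bug: 'name' exists in both joined tables, so the database can't tell which one is meant

Fix: Qualify the column with its table alias (c.name)

Corrected query:
SELECT c.name, p.name FROM departments p JOIN staff c ON c.dept_id = p.id

Result:
name  | name       
------+------------
Carol | Legal      
Hank  | Engineering
Hank  | Sales      
Bob   | Marketing  
Frank | Engineering
Frank | Legal      
Grace | Engineering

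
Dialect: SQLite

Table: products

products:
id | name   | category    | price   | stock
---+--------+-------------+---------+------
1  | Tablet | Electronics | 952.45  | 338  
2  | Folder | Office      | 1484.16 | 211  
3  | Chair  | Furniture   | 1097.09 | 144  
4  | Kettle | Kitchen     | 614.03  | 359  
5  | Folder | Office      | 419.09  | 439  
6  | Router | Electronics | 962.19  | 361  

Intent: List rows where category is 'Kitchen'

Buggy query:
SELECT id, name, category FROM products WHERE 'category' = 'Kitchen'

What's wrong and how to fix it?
Bug: 'category' in single quotes is a string literal, not the column; the comparison is literal-vs-literal and never true

Fix: Reference the column as category without single quotes

Corrected query:
SELECT id, name, category FROM products WHERE category = 'Kitchen'

Result:
id | name   | category
---+--------+---------
4  | Kettle | Kitchen 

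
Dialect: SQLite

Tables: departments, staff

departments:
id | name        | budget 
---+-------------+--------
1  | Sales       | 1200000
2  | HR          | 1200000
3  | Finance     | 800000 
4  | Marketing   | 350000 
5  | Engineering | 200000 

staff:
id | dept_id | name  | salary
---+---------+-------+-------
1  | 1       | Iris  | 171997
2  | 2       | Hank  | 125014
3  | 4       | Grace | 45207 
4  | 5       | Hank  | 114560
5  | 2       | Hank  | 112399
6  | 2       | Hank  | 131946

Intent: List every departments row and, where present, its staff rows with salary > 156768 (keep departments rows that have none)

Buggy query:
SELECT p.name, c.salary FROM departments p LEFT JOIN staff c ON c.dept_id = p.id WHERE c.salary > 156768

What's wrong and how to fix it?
Bug: Filtering c.salary in WHERE discards the NULL rows produced by LEFT JOIN, turning it into an inner join

Fix: Move the right-table condition into the ON clause so unmatched parents are kept

Corrected query:
SELECT p.name, c.salary FROM departments p LEFT JOIN staff c ON c.dept_id = p.id AND c.salary > 156768

Result:
name        | salary
------------+-------
Sales       | 171997
HR          | NULL  
Finance     | NULL  
Marketing   | NULL  
Engineering | NULL  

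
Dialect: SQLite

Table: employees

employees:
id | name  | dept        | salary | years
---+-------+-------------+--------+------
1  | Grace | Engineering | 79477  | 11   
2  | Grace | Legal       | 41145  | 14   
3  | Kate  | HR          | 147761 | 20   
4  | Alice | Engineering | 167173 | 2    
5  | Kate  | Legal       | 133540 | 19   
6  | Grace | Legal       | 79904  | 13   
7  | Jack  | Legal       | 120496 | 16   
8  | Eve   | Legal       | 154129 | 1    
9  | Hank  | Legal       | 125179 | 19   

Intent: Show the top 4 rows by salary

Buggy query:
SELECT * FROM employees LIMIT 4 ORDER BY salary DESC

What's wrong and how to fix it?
Bug: LIMIT must come after ORDER BY

Fix: Sort with ORDER BY, then apply LIMIT

Corrected query:
SELECT * FROM employees ORDER BY salary DESC LIMIT 4

Result:
id | name  | dept        | salary | years
---+-------+-------------+--------+------
4  | Alice | Engineering | 167173 | 2    
8  | Eve   | Legal       | 154129 | 1    
3  | Kate  | HR          | 147761 | 20   
5  | Kate  | Legal       | 133540 | 19   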